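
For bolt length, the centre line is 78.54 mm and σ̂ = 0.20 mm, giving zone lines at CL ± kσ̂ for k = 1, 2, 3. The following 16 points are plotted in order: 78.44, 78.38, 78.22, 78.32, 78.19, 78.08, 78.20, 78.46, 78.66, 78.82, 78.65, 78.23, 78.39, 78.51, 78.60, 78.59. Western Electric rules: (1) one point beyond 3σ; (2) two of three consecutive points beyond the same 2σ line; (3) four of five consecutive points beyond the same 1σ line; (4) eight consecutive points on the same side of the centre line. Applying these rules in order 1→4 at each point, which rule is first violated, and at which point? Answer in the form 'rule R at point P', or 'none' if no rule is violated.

Zone of each point (C = within 1σ̂, B = 1σ̂–2σ̂, A = 2σ̂–3σ̂, * = beyond 3σ̂; sign = side of CL): 1:-C, 2:-C, 3:-B, 4:-B, 5:-B, 6:-A, 7:-B, 8:-C, 9:+C, 10:+B, 11:+C, 12:-B, 13:-C, 14:-C, 15:+C, 16:+C
Rule 3 (four of five consecutive points beyond the same 1σ limit) is satisfied at point 6.

rule 3 at point 6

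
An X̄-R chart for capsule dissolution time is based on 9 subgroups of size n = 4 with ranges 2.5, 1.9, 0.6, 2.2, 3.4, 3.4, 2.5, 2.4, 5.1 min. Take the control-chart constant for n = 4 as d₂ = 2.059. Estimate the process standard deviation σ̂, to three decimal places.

R̄ = (2.5 + 1.9 + 0.6 + 2.2 + 3.4 + 3.4 + 2.5 + 2.4 + 5.1) / 9 = 2.6667
σ̂ = R̄ / d₂ = 2.6667 / 2.059 = 1.2951

1.295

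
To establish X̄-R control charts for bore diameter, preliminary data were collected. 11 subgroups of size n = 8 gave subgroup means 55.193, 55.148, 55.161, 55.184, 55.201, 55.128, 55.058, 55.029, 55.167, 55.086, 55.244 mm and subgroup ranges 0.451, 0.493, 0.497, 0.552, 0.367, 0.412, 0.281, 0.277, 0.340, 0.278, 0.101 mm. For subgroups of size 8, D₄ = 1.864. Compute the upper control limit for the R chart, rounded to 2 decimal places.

0.69

R̄ = (0.451 + 0.493 + 0.497 + 0.552 + 0.367 + 0.412 + 0.281 + 0.277 + 0.340 + 0.278 + 0.101) / 11 = 4.0490 / 11 = 0.3681
UCL_R = D₄·R̄ = 1.864 × 0.3681 = 0.6861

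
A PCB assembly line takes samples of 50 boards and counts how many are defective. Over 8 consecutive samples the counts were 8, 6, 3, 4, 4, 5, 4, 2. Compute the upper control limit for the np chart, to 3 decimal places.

p̄ = Σdᵢ / (k·n) = 36 / (8 × 50) = 0.09000
UCL = np̄ + 3·√(np̄(1−p̄)) = 4.5000 + 3 × √(4.5000×0.91000) = 4.5000 + 3 × 2.0236 = 10.5708

10.571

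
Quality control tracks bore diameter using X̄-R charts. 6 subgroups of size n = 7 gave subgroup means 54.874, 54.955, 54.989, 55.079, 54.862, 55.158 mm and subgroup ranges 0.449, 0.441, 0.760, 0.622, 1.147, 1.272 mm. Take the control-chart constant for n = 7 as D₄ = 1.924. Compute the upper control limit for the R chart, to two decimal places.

R̄ = (0.449 + 0.441 + 0.760 + 0.622 + 1.147 + 1.272) / 6 = 4.6910 / 6 = 0.7818
UCL_R = D₄·R̄ = 1.924 × 0.7818 = 1.5042

1.50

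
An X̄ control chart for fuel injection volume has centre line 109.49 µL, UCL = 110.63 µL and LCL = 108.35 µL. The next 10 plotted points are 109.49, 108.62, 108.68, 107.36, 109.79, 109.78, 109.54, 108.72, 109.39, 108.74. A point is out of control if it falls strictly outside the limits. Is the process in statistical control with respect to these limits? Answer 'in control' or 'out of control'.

Compare each point to [108.35, 110.63]: sample 4 = 107.36 < LCL.

out of control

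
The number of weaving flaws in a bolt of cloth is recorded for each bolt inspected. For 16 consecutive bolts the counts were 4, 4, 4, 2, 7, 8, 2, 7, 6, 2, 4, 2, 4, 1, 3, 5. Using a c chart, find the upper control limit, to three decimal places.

c̄ = (4 + 4 + 4 + 2 + 7 + 8 + 2 + 7 + 6 + 2 + 4 + 2 + 4 + 1 + 3 + 5) / 16 = 65 / 16 = 4.0625
UCL = c̄ + 3√c̄ = 4.0625 + 3 × √4.0625 = 4.0625 + 3 × 2.0156 = 10.1092

10.109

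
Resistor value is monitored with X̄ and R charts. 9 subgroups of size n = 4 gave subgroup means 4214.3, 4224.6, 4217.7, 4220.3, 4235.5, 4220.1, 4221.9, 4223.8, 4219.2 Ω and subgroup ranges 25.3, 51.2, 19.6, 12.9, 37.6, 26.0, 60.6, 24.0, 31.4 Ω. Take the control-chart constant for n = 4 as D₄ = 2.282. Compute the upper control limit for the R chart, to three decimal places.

73.176

R̄ = (25.3 + 51.2 + 19.6 + 12.9 + 37.6 + 26.0 + 60.6 + 24.0 + 31.4) / 9 = 288.6000 / 9 = 32.0667
UCL_R = D₄·R̄ = 2.282 × 32.0667 = 73.1761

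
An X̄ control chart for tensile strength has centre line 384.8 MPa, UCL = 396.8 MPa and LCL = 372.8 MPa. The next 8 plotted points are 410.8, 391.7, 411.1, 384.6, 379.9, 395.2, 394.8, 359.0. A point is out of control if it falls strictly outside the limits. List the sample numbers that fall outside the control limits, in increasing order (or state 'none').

1, 3, 8

Compare each point to [372.8, 396.8]: sample 1 = 410.8 > UCL; sample 3 = 411.1 > UCL; sample 8 = 359.0 < LCL.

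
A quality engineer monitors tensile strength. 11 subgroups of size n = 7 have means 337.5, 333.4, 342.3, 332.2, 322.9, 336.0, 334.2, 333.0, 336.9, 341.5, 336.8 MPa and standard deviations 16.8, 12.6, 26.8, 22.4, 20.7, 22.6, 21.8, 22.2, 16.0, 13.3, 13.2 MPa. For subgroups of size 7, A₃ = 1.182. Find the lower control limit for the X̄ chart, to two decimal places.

312.76

X̄̄ = (337.5 + 333.4 + 342.3 + 332.2 + 322.9 + 336.0 + 334.2 + 333.0 + 336.9 + 341.5 + 336.8) / 11 = 335.1545
s̄ = (16.8 + 12.6 + 26.8 + 22.4 + 20.7 + 22.6 + 21.8 + 22.2 + 16.0 + 13.3 + 13.2) / 11 = 18.9455
LCL = X̄̄ − A₃·s̄ = 335.1545 − 1.182 × 18.9455 = 312.7610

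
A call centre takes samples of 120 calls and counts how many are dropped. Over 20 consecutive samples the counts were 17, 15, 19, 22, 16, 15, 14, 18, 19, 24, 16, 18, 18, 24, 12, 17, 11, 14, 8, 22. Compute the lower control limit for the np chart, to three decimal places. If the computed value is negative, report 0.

5.504

p̄ = Σdᵢ / (k·n) = 339 / (20 × 120) = 0.14125
LCL = np̄ − 3·√(np̄(1−p̄)) = 16.9500 − 3 × 3.8152 = 5.5044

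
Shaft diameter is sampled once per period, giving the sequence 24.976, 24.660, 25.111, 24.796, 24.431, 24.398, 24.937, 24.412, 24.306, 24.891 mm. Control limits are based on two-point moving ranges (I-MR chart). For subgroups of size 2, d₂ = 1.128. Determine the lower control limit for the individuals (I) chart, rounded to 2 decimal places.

X̄ = (24.976 + 24.660 + 25.111 + 24.796 + 24.431 + 24.398 + 24.937 + 24.412 + 24.306 + 24.891) / 10 = 24.6918
Moving ranges: 0.316, 0.451, 0.315, 0.365, 0.033, 0.539, 0.525, 0.106, 0.585; M̄R̄ = 3.2350 / 9 = 0.3594
LCL = X̄ − 3·M̄R̄/d₂ = 24.6918 − 3 × 0.3594 / 1.128 = 23.7358

23.74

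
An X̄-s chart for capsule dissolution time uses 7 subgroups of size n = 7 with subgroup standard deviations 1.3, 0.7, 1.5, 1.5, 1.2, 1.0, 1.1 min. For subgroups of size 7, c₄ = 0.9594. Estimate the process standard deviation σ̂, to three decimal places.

1.236

s̄ = (1.3 + 0.7 + 1.5 + 1.5 + 1.2 + 1.0 + 1.1) / 7 = 1.1857
σ̂ = s̄ / c₄ = 1.1857 / 0.9594 = 1.2359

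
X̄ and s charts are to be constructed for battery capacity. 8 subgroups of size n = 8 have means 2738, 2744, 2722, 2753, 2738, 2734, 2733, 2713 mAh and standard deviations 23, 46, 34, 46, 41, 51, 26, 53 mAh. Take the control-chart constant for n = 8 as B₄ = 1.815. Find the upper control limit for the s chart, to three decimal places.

s̄ = (23 + 46 + 34 + 46 + 41 + 51 + 26 + 53) / 8 = 40.0000
UCL_s = B₄·s̄ = 1.815 × 40.0000 = 72.6000

72.600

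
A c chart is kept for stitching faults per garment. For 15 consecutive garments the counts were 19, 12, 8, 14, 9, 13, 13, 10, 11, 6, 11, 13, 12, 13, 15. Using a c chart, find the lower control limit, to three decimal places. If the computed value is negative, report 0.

1.570

c̄ = (19 + 12 + 8 + 14 + 9 + 13 + 13 + 10 + 11 + 6 + 11 + 13 + 12 + 13 + 15) / 15 = 179 / 15 = 11.9333
LCL = c̄ − 3√c̄ = 11.9333 − 3 × 3.4545 = 1.5699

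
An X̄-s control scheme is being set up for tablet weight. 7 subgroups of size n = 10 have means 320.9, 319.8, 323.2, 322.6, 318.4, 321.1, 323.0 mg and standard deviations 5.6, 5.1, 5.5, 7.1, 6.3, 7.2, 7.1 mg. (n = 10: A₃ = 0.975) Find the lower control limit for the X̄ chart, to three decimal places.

X̄̄ = (320.9 + 319.8 + 323.2 + 322.6 + 318.4 + 321.1 + 323.0) / 7 = 321.2857
s̄ = (5.6 + 5.1 + 5.5 + 7.1 + 6.3 + 7.2 + 7.1) / 7 = 6.2714
LCL = X̄̄ − A₃·s̄ = 321.2857 − 0.975 × 6.2714 = 315.1711

315.171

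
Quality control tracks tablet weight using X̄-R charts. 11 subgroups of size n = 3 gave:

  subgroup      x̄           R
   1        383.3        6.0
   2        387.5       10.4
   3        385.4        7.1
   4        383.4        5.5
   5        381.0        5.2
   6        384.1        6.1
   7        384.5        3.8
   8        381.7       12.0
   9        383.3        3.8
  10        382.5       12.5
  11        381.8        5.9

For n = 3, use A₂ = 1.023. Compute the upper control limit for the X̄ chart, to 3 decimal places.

X̄̄ = (383.3 + 387.5 + 385.4 + 383.4 + 381.0 + 384.1 + 384.5 + 381.7 + 383.3 + 382.5 + 381.8) / 11 = 4218.5000 / 11 = 383.5000
R̄ = (6.0 + 10.4 + 7.1 + 5.5 + 5.2 + 6.1 + 3.8 + 12.0 + 3.8 + 12.5 + 5.9) / 11 = 78.3000 / 11 = 7.1182
UCL = X̄̄ + A₂·R̄ = 383.5000 + 1.023 × 7.1182 = 390.7819

390.782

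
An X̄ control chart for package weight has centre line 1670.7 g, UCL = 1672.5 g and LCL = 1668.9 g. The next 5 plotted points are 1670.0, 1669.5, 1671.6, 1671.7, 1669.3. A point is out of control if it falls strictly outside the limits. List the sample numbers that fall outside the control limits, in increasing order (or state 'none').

All 5 points lie within [1668.9, 1672.5].

none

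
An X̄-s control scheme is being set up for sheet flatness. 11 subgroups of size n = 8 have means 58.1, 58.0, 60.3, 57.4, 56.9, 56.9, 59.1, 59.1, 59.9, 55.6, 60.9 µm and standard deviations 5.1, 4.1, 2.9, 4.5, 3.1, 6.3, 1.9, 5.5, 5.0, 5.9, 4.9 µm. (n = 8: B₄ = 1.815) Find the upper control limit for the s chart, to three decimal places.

8.118

s̄ = (5.1 + 4.1 + 2.9 + 4.5 + 3.1 + 6.3 + 1.9 + 5.5 + 5.0 + 5.9 + 4.9) / 11 = 4.4727
UCL_s = B₄·s̄ = 1.815 × 4.4727 = 8.1180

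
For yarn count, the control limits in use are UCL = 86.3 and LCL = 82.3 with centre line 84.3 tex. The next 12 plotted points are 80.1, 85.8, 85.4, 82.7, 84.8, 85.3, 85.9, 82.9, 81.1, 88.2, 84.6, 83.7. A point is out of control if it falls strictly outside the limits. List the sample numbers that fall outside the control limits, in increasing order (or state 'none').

1, 9, 10

Compare each point to [82.3, 86.3]: sample 1 = 80.1 < LCL; sample 9 = 81.1 < LCL; sample 10 = 88.2 > UCL.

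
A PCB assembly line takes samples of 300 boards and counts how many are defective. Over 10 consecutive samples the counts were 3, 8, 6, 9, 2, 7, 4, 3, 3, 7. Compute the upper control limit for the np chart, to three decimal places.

11.982

p̄ = Σdᵢ / (k·n) = 52 / (10 × 300) = 0.01733
UCL = np̄ + 3·√(np̄(1−p̄)) = 5.2000 + 3 × √(5.2000×0.98267) = 5.2000 + 3 × 2.2605 = 11.9815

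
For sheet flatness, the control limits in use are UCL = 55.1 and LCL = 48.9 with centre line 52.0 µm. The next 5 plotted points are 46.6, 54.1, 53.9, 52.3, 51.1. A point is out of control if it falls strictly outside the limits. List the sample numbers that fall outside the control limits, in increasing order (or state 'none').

1

Compare each point to [48.9, 55.1]: sample 1 = 46.6 < LCL.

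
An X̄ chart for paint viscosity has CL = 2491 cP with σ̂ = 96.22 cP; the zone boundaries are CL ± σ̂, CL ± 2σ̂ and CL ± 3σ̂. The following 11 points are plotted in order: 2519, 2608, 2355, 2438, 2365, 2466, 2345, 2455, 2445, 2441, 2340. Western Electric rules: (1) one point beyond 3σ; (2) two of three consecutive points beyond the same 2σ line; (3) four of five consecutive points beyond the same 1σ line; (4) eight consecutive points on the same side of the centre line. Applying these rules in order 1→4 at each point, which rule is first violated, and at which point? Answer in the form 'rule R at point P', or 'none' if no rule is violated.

rule 4 at point 10

Zone of each point (C = within 1σ̂, B = 1σ̂–2σ̂, A = 2σ̂–3σ̂, * = beyond 3σ̂; sign = side of CL): 1:+C, 2:+B, 3:-B, 4:-C, 5:-B, 6:-C, 7:-B, 8:-C, 9:-C, 10:-C, 11:-B
Rule 4 (eight consecutive points on the same side of the centre line) is satisfied at point 10.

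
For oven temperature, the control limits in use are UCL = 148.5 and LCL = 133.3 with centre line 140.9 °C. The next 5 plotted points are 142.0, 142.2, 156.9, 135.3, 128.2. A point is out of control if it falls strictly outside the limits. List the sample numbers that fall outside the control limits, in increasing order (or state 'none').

3, 5

Compare each point to [133.3, 148.5]: sample 3 = 156.9 > UCL; sample 5 = 128.2 < LCL.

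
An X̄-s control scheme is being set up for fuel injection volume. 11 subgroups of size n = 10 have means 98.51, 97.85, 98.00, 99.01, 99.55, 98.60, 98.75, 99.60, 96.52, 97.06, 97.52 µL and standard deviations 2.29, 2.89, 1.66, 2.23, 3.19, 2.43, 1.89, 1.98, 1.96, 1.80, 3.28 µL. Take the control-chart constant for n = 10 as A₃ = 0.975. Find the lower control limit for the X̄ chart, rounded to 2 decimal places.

X̄̄ = (98.51 + 97.85 + 98.00 + 99.01 + 99.55 + 98.60 + 98.75 + 99.60 + 96.52 + 97.06 + 97.52) / 11 = 98.2700
s̄ = (2.29 + 2.89 + 1.66 + 2.23 + 3.19 + 2.43 + 1.89 + 1.98 + 1.96 + 1.80 + 3.28) / 11 = 2.3273
LCL = X̄̄ − A₃·s̄ = 98.2700 − 0.975 × 2.3273 = 96.0009

96.00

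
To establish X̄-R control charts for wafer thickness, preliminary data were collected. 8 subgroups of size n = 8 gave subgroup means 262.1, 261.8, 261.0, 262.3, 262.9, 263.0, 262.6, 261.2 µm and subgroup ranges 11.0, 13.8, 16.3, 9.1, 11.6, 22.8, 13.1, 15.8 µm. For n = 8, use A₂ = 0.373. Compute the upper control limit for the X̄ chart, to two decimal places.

267.40

X̄̄ = (262.1 + 261.8 + 261.0 + 262.3 + 262.9 + 263.0 + 262.6 + 261.2) / 8 = 2096.9000 / 8 = 262.1125
R̄ = (11.0 + 13.8 + 16.3 + 9.1 + 11.6 + 22.8 + 13.1 + 15.8) / 8 = 113.5000 / 8 = 14.1875
UCL = X̄̄ + A₂·R̄ = 262.1125 + 0.373 × 14.1875 = 267.4044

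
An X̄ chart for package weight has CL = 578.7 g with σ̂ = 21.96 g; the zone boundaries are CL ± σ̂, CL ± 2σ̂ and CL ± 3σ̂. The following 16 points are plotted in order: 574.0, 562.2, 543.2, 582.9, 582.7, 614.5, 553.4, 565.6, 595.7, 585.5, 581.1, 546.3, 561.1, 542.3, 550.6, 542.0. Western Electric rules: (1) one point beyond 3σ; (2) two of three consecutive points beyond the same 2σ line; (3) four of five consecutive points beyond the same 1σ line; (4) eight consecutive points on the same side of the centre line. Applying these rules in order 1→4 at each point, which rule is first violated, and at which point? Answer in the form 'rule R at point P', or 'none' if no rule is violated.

rule 3 at point 16

Zone of each point (C = within 1σ̂, B = 1σ̂–2σ̂, A = 2σ̂–3σ̂, * = beyond 3σ̂; sign = side of CL): 1:-C, 2:-C, 3:-B, 4:+C, 5:+C, 6:+B, 7:-B, 8:-C, 9:+C, 10:+C, 11:+C, 12:-B, 13:-C, 14:-B, 15:-B, 16:-B
Rule 3 (four of five consecutive points beyond the same 1σ limit) is satisfied at point 16.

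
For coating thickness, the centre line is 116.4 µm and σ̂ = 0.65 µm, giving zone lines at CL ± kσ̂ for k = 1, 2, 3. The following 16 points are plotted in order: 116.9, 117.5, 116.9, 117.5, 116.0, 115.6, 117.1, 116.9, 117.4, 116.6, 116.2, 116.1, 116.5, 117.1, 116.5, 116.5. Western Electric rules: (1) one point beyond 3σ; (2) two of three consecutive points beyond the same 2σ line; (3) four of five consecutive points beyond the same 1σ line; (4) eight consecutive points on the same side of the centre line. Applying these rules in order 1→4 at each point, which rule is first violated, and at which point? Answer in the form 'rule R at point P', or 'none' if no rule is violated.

Zone of each point (C = within 1σ̂, B = 1σ̂–2σ̂, A = 2σ̂–3σ̂, * = beyond 3σ̂; sign = side of CL): 1:+C, 2:+B, 3:+C, 4:+B, 5:-C, 6:-B, 7:+B, 8:+C, 9:+B, 10:+C, 11:-C, 12:-C, 13:+C, 14:+B, 15:+C, 16:+C
No rule fires across all 16 points.

none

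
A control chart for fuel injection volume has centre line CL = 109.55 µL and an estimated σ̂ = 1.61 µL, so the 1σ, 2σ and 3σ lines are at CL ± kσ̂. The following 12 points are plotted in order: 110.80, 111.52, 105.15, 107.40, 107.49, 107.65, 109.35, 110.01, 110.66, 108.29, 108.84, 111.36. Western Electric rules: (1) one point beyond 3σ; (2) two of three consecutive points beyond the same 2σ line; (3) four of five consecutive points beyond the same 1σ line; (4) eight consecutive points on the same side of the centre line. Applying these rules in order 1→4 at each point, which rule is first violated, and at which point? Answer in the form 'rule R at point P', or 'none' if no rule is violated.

Zone of each point (C = within 1σ̂, B = 1σ̂–2σ̂, A = 2σ̂–3σ̂, * = beyond 3σ̂; sign = side of CL): 1:+C, 2:+B, 3:-A, 4:-B, 5:-B, 6:-B, 7:-C, 8:+C, 9:+C, 10:-C, 11:-C, 12:+B
Rule 3 (four of five consecutive points beyond the same 1σ limit) is satisfied at point 6.

rule 3 at point 6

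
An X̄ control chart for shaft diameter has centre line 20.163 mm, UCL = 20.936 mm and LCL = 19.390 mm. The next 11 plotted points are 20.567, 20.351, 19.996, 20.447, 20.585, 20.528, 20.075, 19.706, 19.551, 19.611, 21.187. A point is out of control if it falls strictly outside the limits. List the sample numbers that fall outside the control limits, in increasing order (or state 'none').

11

Compare each point to [19.390, 20.936]: sample 11 = 21.187 > UCL.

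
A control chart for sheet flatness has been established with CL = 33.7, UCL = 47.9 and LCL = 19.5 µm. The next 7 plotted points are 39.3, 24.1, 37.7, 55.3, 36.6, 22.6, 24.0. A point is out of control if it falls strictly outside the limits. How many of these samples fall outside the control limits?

Compare each point to [19.5, 47.9]: sample 4 = 55.3 > UCL.

1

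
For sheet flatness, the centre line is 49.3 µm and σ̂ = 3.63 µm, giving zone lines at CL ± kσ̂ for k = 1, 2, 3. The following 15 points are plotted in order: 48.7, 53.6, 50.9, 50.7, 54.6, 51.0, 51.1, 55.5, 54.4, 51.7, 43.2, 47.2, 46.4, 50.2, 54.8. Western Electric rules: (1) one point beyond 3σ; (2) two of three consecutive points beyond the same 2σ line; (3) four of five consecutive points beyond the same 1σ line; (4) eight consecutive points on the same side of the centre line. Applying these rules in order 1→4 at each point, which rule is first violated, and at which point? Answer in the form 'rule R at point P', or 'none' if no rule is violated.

rule 4 at point 9

Zone of each point (C = within 1σ̂, B = 1σ̂–2σ̂, A = 2σ̂–3σ̂, * = beyond 3σ̂; sign = side of CL): 1:-C, 2:+B, 3:+C, 4:+C, 5:+B, 6:+C, 7:+C, 8:+B, 9:+B, 10:+C, 11:-B, 12:-C, 13:-C, 14:+C, 15:+B
Rule 4 (eight consecutive points on the same side of the centre line) is satisfied at point 9.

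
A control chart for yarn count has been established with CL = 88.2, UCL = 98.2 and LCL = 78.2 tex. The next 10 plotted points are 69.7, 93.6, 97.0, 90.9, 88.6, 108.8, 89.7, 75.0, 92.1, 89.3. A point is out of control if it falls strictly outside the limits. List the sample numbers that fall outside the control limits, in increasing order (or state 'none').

1, 6, 8

Compare each point to [78.2, 98.2]: sample 1 = 69.7 < LCL; sample 6 = 108.8 > UCL; sample 8 = 75.0 < LCL.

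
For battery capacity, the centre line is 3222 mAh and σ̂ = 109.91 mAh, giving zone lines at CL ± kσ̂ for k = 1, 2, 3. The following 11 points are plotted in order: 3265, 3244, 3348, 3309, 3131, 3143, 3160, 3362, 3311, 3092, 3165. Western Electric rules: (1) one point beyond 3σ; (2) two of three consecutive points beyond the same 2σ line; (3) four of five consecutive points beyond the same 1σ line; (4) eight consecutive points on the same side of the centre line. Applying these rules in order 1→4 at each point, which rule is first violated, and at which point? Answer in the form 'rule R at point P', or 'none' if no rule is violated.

none

Zone of each point (C = within 1σ̂, B = 1σ̂–2σ̂, A = 2σ̂–3σ̂, * = beyond 3σ̂; sign = side of CL): 1:+C, 2:+C, 3:+B, 4:+C, 5:-C, 6:-C, 7:-C, 8:+B, 9:+C, 10:-B, 11:-C
No rule fires across all 11 points.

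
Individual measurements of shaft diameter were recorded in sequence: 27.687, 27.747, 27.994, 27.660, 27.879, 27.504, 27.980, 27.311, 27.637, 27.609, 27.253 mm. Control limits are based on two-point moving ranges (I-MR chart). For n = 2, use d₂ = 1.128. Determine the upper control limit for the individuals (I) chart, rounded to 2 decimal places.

X̄ = (27.687 + 27.747 + 27.994 + 27.660 + 27.879 + 27.504 + 27.980 + 27.311 + 27.637 + 27.609 + 27.253) / 11 = 27.6601
Moving ranges: 0.060, 0.247, 0.334, 0.219, 0.375, 0.476, 0.669, 0.326, 0.028, 0.356; M̄R̄ = 3.0900 / 10 = 0.3090
UCL = X̄ + 3·M̄R̄/d₂ = 27.6601 + 3 × 0.3090 / 1.128 = 28.4819

28.48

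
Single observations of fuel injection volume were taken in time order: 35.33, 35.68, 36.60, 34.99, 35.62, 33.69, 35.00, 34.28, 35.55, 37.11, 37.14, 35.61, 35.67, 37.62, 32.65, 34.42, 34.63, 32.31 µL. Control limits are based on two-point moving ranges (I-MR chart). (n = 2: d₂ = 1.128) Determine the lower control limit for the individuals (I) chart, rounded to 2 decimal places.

31.60

X̄ = (35.33 + 35.68 + 36.60 + 34.99 + 35.62 + 33.69 + 35.00 + 34.28 + 35.55 + 37.11 + 37.14 + 35.61 + 35.67 + 37.62 + 32.65 + 34.42 + 34.63 + 32.31) / 18 = 35.2167
Moving ranges: 0.35, 0.92, 1.61, 0.63, 1.93, 1.31, 0.72, 1.27, 1.56, 0.03, 1.53, 0.06, 1.95, 4.97, 1.77, 0.21, 2.32; M̄R̄ = 23.1400 / 17 = 1.3612
LCL = X̄ − 3·M̄R̄/d₂ = 35.2167 − 3 × 1.3612 / 1.128 = 31.5965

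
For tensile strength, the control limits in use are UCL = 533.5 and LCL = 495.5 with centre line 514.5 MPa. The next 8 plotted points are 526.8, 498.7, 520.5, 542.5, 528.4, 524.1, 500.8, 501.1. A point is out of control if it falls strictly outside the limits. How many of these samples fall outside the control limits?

1

Compare each point to [495.5, 533.5]: sample 4 = 542.5 > UCL.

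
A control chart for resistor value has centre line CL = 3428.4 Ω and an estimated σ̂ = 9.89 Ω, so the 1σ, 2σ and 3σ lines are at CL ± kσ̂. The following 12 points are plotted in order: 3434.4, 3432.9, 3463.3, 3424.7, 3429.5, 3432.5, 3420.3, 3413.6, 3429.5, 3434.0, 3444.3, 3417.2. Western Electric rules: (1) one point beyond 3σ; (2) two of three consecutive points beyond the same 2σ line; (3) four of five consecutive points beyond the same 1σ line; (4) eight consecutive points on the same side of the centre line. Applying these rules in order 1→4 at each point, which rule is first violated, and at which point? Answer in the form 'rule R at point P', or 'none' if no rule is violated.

Zone of each point (C = within 1σ̂, B = 1σ̂–2σ̂, A = 2σ̂–3σ̂, * = beyond 3σ̂; sign = side of CL): 1:+C, 2:+C, 3:+*, 4:-C, 5:+C, 6:+C, 7:-C, 8:-B, 9:+C, 10:+C, 11:+B, 12:-B
Rule 1 (one point beyond the 3σ limits) is satisfied at point 3.

rule 1 at point 3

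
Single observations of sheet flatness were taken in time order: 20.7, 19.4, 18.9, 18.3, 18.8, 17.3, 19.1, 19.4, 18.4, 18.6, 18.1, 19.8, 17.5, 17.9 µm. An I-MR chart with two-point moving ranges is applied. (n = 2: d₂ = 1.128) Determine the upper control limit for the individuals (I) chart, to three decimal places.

X̄ = (20.7 + 19.4 + 18.9 + 18.3 + 18.8 + 17.3 + 19.1 + 19.4 + 18.4 + 18.6 + 18.1 + 19.8 + 17.5 + 17.9) / 14 = 18.7286
Moving ranges: 1.3, 0.5, 0.6, 0.5, 1.5, 1.8, 0.3, 1.0, 0.2, 0.5, 1.7, 2.3, 0.4; M̄R̄ = 12.6000 / 13 = 0.9692
UCL = X̄ + 3·M̄R̄/d₂ = 18.7286 + 3 × 0.9692 / 1.128 = 21.3063

21.306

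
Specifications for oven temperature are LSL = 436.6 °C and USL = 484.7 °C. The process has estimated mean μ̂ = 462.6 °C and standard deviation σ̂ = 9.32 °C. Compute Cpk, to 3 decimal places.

Cpu = (USL − μ̂) / (3σ̂) = (484.7 − 462.6) / (3 × 9.32) = 0.7904; Cpl = (μ̂ − LSL) / (3σ̂) = (462.6 − 436.6) / (3 × 9.32) = 0.9299; Cpk = min(Cpu, Cpl) = 0.7904

0.790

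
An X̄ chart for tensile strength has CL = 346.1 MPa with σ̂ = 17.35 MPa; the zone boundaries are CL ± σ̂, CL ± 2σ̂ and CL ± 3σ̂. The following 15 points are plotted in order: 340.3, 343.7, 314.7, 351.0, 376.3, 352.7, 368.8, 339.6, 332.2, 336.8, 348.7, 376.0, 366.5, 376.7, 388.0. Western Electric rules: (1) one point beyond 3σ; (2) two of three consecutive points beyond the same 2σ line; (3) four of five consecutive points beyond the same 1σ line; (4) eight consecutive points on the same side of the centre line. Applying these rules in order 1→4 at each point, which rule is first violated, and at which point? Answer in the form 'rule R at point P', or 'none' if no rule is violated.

Zone of each point (C = within 1σ̂, B = 1σ̂–2σ̂, A = 2σ̂–3σ̂, * = beyond 3σ̂; sign = side of CL): 1:-C, 2:-C, 3:-B, 4:+C, 5:+B, 6:+C, 7:+B, 8:-C, 9:-C, 10:-C, 11:+C, 12:+B, 13:+B, 14:+B, 15:+A
Rule 3 (four of five consecutive points beyond the same 1σ limit) is satisfied at point 15.

rule 3 at point 15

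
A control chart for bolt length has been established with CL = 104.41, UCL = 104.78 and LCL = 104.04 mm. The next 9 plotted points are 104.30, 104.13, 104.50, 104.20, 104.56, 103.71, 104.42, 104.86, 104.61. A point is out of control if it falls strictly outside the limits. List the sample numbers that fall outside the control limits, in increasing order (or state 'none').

Compare each point to [104.04, 104.78]: sample 6 = 103.71 < LCL; sample 8 = 104.86 > UCL.

6, 8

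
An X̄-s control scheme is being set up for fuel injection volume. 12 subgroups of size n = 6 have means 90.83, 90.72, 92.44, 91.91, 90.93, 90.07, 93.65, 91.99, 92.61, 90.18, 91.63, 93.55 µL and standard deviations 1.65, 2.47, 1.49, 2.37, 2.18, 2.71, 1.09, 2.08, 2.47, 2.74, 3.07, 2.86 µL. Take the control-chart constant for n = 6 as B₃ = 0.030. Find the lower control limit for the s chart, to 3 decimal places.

s̄ = (1.65 + 2.47 + 1.49 + 2.37 + 2.18 + 2.71 + 1.09 + 2.08 + 2.47 + 2.74 + 3.07 + 2.86) / 12 = 2.2650
LCL_s = B₃·s̄ = 0.030 × 2.2650 = 0.0679

0.068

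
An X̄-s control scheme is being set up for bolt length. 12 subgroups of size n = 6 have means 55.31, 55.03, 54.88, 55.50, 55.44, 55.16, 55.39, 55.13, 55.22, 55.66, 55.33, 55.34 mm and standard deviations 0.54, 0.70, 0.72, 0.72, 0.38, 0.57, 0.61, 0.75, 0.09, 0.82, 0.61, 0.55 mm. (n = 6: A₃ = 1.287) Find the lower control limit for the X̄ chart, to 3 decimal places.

54.525

X̄̄ = (55.31 + 55.03 + 54.88 + 55.50 + 55.44 + 55.16 + 55.39 + 55.13 + 55.22 + 55.66 + 55.33 + 55.34) / 12 = 55.2825
s̄ = (0.54 + 0.70 + 0.72 + 0.72 + 0.38 + 0.57 + 0.61 + 0.75 + 0.09 + 0.82 + 0.61 + 0.55) / 12 = 0.5883
LCL = X̄̄ − A₃·s̄ = 55.2825 − 1.287 × 0.5883 = 54.5253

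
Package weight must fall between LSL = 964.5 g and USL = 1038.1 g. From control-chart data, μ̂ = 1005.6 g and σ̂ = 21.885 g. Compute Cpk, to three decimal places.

0.495

Cpu = (USL − μ̂) / (3σ̂) = (1038.1 − 1005.6) / (3 × 21.885) = 0.4950; Cpl = (μ̂ − LSL) / (3σ̂) = (1005.6 − 964.5) / (3 × 21.885) = 0.6260; Cpk = min(Cpu, Cpl) = 0.4950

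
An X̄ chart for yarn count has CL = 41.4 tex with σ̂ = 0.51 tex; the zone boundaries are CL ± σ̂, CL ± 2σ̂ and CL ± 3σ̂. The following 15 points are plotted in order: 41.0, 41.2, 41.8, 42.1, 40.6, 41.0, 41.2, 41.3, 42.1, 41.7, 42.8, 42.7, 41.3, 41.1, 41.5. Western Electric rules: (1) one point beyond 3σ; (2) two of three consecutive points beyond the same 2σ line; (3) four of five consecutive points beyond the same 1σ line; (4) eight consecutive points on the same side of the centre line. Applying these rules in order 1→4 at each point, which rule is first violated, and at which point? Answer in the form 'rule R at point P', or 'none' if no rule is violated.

rule 2 at point 12

Zone of each point (C = within 1σ̂, B = 1σ̂–2σ̂, A = 2σ̂–3σ̂, * = beyond 3σ̂; sign = side of CL): 1:-C, 2:-C, 3:+C, 4:+B, 5:-B, 6:-C, 7:-C, 8:-C, 9:+B, 10:+C, 11:+A, 12:+A, 13:-C, 14:-C, 15:+C
Rule 2 (two of three consecutive points beyond the same 2σ limit) is satisfied at point 12.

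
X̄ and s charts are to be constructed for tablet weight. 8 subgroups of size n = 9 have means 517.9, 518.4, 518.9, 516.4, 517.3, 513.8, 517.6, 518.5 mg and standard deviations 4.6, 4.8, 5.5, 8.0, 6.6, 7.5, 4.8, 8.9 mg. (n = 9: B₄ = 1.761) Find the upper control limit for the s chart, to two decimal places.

11.16

s̄ = (4.6 + 4.8 + 5.5 + 8.0 + 6.6 + 7.5 + 4.8 + 8.9) / 8 = 6.3375
UCL_s = B₄·s̄ = 1.761 × 6.3375 = 11.1603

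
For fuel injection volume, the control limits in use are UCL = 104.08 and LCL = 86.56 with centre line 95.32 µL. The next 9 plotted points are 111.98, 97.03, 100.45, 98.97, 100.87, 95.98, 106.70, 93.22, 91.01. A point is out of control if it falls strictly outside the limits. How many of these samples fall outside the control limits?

2

Compare each point to [86.56, 104.08]: sample 1 = 111.98 > UCL; sample 7 = 106.70 > UCL.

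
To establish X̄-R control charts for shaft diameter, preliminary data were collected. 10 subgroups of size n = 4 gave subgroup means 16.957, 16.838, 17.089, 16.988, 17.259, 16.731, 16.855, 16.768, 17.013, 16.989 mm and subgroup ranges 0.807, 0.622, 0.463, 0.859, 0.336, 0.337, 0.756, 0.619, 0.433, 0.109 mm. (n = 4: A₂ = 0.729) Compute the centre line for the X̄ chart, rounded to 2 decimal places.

X̄̄ = (16.957 + 16.838 + 17.089 + 16.988 + 17.259 + 16.731 + 16.855 + 16.768 + 17.013 + 16.989) / 10 = 169.4870 / 10 = 16.9487
CL = X̄̄ = 16.9487

16.95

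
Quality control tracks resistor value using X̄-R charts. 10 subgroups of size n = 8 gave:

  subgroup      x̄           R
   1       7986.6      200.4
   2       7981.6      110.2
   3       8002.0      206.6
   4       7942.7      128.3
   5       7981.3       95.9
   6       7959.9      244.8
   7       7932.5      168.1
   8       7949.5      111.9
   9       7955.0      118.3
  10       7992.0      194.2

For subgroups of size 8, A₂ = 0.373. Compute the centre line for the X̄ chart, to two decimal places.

X̄̄ = (7986.6 + 7981.6 + 8002.0 + 7942.7 + 7981.3 + 7959.9 + 7932.5 + 7949.5 + 7955.0 + 7992.0) / 10 = 79683.1000 / 10 = 7968.3100
CL = X̄̄ = 7968.3100

7968.31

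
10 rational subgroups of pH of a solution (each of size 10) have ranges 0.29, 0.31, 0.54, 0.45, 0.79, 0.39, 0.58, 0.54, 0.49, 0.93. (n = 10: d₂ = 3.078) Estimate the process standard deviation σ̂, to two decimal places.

R̄ = (0.29 + 0.31 + 0.54 + 0.45 + 0.79 + 0.39 + 0.58 + 0.54 + 0.49 + 0.93) / 10 = 0.5310
σ̂ = R̄ / d₂ = 0.5310 / 3.078 = 0.1725

0.17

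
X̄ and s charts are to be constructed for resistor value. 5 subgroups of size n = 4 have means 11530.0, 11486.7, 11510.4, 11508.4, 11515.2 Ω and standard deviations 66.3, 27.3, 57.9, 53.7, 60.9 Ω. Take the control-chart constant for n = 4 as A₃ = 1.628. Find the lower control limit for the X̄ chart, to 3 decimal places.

X̄̄ = (11530.0 + 11486.7 + 11510.4 + 11508.4 + 11515.2) / 5 = 11510.1400
s̄ = (66.3 + 27.3 + 57.9 + 53.7 + 60.9) / 5 = 53.2200
LCL = X̄̄ − A₃·s̄ = 11510.1400 − 1.628 × 53.2200 = 11423.4978

11423.498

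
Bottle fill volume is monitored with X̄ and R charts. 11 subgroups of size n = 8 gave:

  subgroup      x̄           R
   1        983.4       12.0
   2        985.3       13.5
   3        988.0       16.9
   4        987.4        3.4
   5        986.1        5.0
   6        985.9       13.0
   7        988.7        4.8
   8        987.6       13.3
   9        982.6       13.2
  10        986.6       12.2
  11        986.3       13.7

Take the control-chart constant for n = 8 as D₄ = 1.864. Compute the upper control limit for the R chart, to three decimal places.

20.504

R̄ = (12.0 + 13.5 + 16.9 + 3.4 + 5.0 + 13.0 + 4.8 + 13.3 + 13.2 + 12.2 + 13.7) / 11 = 121.0000 / 11 = 11.0000
UCL_R = D₄·R̄ = 1.864 × 11.0000 = 20.5040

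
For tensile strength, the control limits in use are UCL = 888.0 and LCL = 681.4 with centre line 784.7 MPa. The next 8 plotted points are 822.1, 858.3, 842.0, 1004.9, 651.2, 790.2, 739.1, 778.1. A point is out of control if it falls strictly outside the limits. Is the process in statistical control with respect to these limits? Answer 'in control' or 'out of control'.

Compare each point to [681.4, 888.0]: sample 4 = 1004.9 > UCL; sample 5 = 651.2 < LCL.

out of control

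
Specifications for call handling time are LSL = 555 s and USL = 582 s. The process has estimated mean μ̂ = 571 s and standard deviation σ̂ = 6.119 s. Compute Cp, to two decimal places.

Cp = (USL − LSL) / (6σ̂) = (582 − 555) / (6 × 6.119) = 27.0000 / 36.7140 = 0.7354

0.74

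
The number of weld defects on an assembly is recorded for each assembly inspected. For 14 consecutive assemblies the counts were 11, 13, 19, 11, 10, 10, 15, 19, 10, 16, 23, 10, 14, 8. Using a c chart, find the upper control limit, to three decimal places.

24.523

c̄ = (11 + 13 + 19 + 11 + 10 + 10 + 15 + 19 + 10 + 16 + 23 + 10 + 14 + 8) / 14 = 189 / 14 = 13.5000
UCL = c̄ + 3√c̄ = 13.5000 + 3 × √13.5000 = 13.5000 + 3 × 3.6742 = 24.5227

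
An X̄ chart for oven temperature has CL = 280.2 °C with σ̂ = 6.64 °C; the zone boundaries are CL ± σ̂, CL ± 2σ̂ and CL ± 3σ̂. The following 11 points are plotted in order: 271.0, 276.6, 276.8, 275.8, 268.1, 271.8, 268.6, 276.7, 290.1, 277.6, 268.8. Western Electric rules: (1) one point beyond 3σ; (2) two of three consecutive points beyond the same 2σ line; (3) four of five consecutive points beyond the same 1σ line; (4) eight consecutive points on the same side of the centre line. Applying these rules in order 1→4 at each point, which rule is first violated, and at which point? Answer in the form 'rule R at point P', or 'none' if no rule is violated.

Zone of each point (C = within 1σ̂, B = 1σ̂–2σ̂, A = 2σ̂–3σ̂, * = beyond 3σ̂; sign = side of CL): 1:-B, 2:-C, 3:-C, 4:-C, 5:-B, 6:-B, 7:-B, 8:-C, 9:+B, 10:-C, 11:-B
Rule 4 (eight consecutive points on the same side of the centre line) is satisfied at point 8.

rule 4 at point 8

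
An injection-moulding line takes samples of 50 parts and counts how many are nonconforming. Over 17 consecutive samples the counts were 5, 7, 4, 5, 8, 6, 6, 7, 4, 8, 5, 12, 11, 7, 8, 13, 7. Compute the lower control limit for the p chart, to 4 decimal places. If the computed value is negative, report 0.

0.0000

p̄ = Σdᵢ / (k·n) = 123 / (17 × 50) = 0.14471
LCL = p̄ − 3·√(p̄(1−p̄)/n) = 0.14471 − 3 × 0.04975 = -0.00455 → 0 (negative, so LCL = 0)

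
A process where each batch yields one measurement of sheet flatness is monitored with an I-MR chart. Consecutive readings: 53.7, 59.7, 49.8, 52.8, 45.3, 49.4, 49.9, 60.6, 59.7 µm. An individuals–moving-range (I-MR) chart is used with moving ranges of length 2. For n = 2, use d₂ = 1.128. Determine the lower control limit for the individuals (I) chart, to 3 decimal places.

X̄ = (53.7 + 59.7 + 49.8 + 52.8 + 45.3 + 49.4 + 49.9 + 60.6 + 59.7) / 9 = 53.4333
Moving ranges: 6.0, 9.9, 3.0, 7.5, 4.1, 0.5, 10.7, 0.9; M̄R̄ = 42.6000 / 8 = 5.3250
LCL = X̄ − 3·M̄R̄/d₂ = 53.4333 − 3 × 5.3250 / 1.128 = 39.2711

39.271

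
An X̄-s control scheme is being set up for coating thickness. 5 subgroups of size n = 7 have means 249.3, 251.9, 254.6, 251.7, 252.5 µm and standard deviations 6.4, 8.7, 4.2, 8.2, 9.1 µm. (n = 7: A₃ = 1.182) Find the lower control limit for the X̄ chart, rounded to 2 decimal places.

243.35

X̄̄ = (249.3 + 251.9 + 254.6 + 251.7 + 252.5) / 5 = 252.0000
s̄ = (6.4 + 8.7 + 4.2 + 8.2 + 9.1) / 5 = 7.3200
LCL = X̄̄ − A₃·s̄ = 252.0000 − 1.182 × 7.3200 = 243.3478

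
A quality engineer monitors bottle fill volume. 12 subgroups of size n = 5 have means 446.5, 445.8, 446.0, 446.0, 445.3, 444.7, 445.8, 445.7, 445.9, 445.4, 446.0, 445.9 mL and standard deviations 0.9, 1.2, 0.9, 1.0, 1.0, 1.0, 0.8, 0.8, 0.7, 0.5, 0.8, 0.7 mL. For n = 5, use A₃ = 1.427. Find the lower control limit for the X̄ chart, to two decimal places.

444.53

X̄̄ = (446.5 + 445.8 + 446.0 + 446.0 + 445.3 + 444.7 + 445.8 + 445.7 + 445.9 + 445.4 + 446.0 + 445.9) / 12 = 445.7500
s̄ = (0.9 + 1.2 + 0.9 + 1.0 + 1.0 + 1.0 + 0.8 + 0.8 + 0.7 + 0.5 + 0.8 + 0.7) / 12 = 0.8583
LCL = X̄̄ − A₃·s̄ = 445.7500 − 1.427 × 0.8583 = 444.5252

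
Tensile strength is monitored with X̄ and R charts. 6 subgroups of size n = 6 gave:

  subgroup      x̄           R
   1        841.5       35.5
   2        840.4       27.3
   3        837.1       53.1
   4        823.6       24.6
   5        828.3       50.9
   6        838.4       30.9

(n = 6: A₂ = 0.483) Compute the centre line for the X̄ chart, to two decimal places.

834.88

X̄̄ = (841.5 + 840.4 + 837.1 + 823.6 + 828.3 + 838.4) / 6 = 5009.3000 / 6 = 834.8833
CL = X̄̄ = 834.8833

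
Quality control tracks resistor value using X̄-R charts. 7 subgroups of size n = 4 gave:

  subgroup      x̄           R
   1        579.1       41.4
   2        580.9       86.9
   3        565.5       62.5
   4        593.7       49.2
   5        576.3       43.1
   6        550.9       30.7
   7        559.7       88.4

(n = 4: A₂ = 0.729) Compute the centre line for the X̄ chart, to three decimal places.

572.300

X̄̄ = (579.1 + 580.9 + 565.5 + 593.7 + 576.3 + 550.9 + 559.7) / 7 = 4006.1000 / 7 = 572.3000
CL = X̄̄ = 572.3000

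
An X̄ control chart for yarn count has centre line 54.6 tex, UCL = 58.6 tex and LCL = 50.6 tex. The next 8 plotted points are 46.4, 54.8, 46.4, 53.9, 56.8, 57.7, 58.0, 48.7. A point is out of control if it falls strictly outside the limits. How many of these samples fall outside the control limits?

3

Compare each point to [50.6, 58.6]: sample 1 = 46.4 < LCL; sample 3 = 46.4 < LCL; sample 8 = 48.7 < LCL.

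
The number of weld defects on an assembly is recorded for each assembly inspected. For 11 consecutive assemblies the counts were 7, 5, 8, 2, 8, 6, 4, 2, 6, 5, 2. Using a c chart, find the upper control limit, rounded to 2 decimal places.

11.71

c̄ = (7 + 5 + 8 + 2 + 8 + 6 + 4 + 2 + 6 + 5 + 2) / 11 = 55 / 11 = 5.0000
UCL = c̄ + 3√c̄ = 5.0000 + 3 × √5.0000 = 5.0000 + 3 × 2.2361 = 11.7082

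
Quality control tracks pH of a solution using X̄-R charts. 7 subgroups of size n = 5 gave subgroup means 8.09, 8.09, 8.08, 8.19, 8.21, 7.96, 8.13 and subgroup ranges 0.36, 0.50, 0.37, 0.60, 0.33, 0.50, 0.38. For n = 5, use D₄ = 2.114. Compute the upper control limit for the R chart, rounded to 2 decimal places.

R̄ = (0.36 + 0.50 + 0.37 + 0.60 + 0.33 + 0.50 + 0.38) / 7 = 3.0400 / 7 = 0.4343
UCL_R = D₄·R̄ = 2.114 × 0.4343 = 0.9181

0.92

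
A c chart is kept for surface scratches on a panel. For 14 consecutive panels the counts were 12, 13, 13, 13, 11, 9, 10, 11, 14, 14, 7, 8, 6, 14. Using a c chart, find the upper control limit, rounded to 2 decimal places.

21.05

c̄ = (12 + 13 + 13 + 13 + 11 + 9 + 10 + 11 + 14 + 14 + 7 + 8 + 6 + 14) / 14 = 155 / 14 = 11.0714
UCL = c̄ + 3√c̄ = 11.0714 + 3 × √11.0714 = 11.0714 + 3 × 3.3274 = 21.0536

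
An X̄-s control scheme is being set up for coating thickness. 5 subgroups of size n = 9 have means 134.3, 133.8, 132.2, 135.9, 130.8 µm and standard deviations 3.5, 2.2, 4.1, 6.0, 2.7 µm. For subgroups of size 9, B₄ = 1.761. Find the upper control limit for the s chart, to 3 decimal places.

6.516

s̄ = (3.5 + 2.2 + 4.1 + 6.0 + 2.7) / 5 = 3.7000
UCL_s = B₄·s̄ = 1.761 × 3.7000 = 6.5157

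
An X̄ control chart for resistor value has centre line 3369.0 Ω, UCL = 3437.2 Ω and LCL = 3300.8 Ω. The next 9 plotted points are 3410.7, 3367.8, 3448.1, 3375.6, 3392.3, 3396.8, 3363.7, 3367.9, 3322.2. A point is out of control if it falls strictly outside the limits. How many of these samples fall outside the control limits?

1

Compare each point to [3300.8, 3437.2]: sample 3 = 3448.1 > UCL.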